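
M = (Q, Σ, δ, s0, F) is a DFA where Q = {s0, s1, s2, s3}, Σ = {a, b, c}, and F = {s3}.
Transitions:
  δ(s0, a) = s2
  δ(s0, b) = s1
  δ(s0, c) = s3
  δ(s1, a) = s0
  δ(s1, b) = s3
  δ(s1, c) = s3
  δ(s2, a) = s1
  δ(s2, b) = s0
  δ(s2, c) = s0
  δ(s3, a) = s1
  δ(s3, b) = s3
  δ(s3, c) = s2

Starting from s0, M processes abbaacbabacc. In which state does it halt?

s2

s0 --a--> s2
s2 --b--> s0
s0 --b--> s1
s1 --a--> s0
s0 --a--> s2
s2 --c--> s0
s0 --b--> s1
s1 --a--> s0
s0 --b--> s1
s1 --a--> s0
s0 --c--> s3
s3 --c--> s2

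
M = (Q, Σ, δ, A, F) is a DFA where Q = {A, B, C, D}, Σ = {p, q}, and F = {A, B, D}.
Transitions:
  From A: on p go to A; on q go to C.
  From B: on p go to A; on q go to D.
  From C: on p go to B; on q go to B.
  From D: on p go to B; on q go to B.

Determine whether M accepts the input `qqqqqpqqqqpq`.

rejected

A --q--> C
C --q--> B
B --q--> D
D --q--> B
B --q--> D
D --p--> B
B --q--> D
D --q--> B
B --q--> D
D --q--> B
B --p--> A
A --q--> C
End in state C, which is not an accepting state.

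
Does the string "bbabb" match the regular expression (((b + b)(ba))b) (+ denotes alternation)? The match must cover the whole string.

no

No split of bbabb into u·v has ((b+b)(ba)) matching u and b matching v.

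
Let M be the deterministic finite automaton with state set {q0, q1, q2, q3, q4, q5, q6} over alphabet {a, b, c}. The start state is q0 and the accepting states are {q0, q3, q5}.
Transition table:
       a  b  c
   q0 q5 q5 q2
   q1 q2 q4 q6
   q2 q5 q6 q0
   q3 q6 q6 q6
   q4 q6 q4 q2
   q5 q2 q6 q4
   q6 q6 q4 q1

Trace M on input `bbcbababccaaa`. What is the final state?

q5

q0 --b--> q5
q5 --b--> q6
q6 --c--> q1
q1 --b--> q4
q4 --a--> q6
q6 --b--> q4
q4 --a--> q6
q6 --b--> q4
q4 --c--> q2
q2 --c--> q0
q0 --a--> q5
q5 --a--> q2
q2 --a--> q5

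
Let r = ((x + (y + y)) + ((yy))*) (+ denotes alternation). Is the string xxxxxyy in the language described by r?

Neither (x+(y+y)) nor ((yy))* matches xxxxxyy.

no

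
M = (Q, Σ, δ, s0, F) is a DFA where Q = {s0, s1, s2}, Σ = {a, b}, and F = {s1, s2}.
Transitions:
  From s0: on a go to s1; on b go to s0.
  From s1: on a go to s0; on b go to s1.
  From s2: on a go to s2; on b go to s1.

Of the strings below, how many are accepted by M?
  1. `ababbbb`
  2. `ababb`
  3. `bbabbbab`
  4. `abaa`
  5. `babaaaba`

`ababbbb`: rejected
`ababb`: rejected
`bbabbbab`: rejected
`abaa`: accepted
`babaaaba`: accepted

2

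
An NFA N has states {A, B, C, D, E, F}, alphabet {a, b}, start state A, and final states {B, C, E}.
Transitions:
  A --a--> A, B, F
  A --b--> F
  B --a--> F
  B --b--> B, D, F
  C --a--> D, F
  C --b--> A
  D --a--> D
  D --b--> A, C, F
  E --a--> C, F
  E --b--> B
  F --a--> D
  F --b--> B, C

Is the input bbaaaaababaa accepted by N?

Start: {A}
read b: {F}
read b: {B, C}
read a: {D, F}
read a: {D}
read a: {D}
read a: {D}
read a: {D}
read b: {A, C, F}
read a: {A, B, D, F}
read b: {A, B, C, D, F}
read a: {A, B, D, F}
read a: {A, B, D, F}
Reachable ∩ accepting = {B} — nonempty.

accepted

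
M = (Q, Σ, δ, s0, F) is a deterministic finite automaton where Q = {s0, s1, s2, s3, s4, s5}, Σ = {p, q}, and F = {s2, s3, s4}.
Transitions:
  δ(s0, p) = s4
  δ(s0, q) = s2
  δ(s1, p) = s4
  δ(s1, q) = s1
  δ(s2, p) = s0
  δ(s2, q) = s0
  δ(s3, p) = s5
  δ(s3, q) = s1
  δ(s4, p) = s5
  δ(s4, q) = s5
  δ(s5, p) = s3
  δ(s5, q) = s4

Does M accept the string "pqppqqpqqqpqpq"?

rejected

s0 --p--> s4
s4 --q--> s5
s5 --p--> s3
s3 --p--> s5
s5 --q--> s4
s4 --q--> s5
s5 --p--> s3
s3 --q--> s1
s1 --q--> s1
s1 --q--> s1
s1 --p--> s4
s4 --q--> s5
s5 --p--> s3
s3 --q--> s1
End in state s1, which is not an accepting state.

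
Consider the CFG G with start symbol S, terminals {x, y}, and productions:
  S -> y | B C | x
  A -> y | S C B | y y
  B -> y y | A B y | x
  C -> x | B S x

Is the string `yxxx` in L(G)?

no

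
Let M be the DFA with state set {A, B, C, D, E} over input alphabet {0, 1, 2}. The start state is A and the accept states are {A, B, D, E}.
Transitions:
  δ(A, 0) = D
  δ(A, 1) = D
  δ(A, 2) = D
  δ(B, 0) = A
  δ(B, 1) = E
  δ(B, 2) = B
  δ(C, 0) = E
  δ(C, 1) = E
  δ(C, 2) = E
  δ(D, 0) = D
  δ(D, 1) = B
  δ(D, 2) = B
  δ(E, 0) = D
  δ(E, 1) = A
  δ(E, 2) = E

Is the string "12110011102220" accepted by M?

accepted

A --1--> D
D --2--> B
B --1--> E
E --1--> A
A --0--> D
D --0--> D
D --1--> B
B --1--> E
E --1--> A
A --0--> D
D --2--> B
B --2--> B
B --2--> B
B --0--> A
End in state A, which is an accepting state.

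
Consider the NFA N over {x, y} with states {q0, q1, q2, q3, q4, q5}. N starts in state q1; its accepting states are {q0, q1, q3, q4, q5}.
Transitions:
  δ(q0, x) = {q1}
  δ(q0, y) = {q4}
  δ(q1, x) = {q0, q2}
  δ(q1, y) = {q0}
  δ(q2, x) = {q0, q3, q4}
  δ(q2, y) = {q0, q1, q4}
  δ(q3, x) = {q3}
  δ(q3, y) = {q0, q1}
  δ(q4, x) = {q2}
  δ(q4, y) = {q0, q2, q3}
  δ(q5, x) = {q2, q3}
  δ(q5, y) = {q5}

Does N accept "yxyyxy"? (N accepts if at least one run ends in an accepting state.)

Start: {q1}
read y: {q0}
read x: {q1}
read y: {q0}
read y: {q4}
read x: {q2}
read y: {q0, q1, q4}
Reachable ∩ accepting = {q0, q1, q4} — nonempty.

accepted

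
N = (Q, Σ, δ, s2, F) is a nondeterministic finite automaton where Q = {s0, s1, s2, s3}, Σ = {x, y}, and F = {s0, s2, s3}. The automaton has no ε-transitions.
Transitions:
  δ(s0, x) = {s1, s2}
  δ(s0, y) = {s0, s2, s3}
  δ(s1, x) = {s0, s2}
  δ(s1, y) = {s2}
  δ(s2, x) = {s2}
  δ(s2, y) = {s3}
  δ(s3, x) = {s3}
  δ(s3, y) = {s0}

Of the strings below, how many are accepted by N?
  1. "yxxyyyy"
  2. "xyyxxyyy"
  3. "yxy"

"yxxyyyy": accepted
"xyyxxyyy": accepted
"yxy": accepted

3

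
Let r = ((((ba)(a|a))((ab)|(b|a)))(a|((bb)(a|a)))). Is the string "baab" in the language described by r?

no

No split of baab into u·v has (((ba)(a|a))((ab)|(b|a))) matching u and (a|((bb)(a|a))) matching v.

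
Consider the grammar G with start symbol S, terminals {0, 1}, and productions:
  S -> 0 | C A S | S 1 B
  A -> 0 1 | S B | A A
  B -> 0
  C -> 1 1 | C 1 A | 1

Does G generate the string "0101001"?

no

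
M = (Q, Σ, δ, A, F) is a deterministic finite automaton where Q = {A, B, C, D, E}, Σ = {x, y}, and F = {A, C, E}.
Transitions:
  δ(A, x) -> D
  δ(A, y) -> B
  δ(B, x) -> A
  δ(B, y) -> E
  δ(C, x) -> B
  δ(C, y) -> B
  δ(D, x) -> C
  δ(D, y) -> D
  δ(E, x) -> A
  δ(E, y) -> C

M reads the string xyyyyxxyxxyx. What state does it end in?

C

A --x--> D
D --y--> D
D --y--> D
D --y--> D
D --y--> D
D --x--> C
C --x--> B
B --y--> E
E --x--> A
A --x--> D
D --y--> D
D --x--> C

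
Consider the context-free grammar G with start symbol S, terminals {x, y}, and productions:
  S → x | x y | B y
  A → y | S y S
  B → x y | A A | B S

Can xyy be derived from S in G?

S ⇒ By ⇒ xyy

yes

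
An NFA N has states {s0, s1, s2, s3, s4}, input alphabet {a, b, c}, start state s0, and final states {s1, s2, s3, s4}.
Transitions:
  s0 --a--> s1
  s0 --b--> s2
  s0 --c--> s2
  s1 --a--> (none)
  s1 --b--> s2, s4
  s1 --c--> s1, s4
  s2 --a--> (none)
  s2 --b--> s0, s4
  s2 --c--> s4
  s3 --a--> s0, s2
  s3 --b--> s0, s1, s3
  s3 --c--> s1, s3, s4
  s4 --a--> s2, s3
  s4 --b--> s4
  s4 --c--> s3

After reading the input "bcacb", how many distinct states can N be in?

5

Start: {s0}
read b: {s2}
read c: {s4}
read a: {s2, s3}
read c: {s1, s3, s4}
read b: {s0, s1, s2, s3, s4}
Final reachable set {s0, s1, s2, s3, s4} has 5 states.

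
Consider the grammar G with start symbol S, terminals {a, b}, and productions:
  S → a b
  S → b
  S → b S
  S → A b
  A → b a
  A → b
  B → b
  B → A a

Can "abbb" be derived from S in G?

no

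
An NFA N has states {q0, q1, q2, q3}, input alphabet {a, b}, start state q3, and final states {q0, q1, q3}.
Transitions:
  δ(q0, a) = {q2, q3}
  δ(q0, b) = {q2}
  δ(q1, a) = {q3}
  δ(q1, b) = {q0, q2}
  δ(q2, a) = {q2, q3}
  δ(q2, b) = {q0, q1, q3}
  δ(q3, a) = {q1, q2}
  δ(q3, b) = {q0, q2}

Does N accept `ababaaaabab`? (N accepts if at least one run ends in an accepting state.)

accepted

Start: {q3}
read a: {q1, q2}
read b: {q0, q1, q2, q3}
read a: {q1, q2, q3}
read b: {q0, q1, q2, q3}
read a: {q1, q2, q3}
read a: {q1, q2, q3}
read a: {q1, q2, q3}
read a: {q1, q2, q3}
read b: {q0, q1, q2, q3}
read a: {q1, q2, q3}
read b: {q0, q1, q2, q3}
Reachable ∩ accepting = {q0, q1, q3} — nonempty.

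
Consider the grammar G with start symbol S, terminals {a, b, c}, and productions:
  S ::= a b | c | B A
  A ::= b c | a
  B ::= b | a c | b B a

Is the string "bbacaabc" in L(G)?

S ⇒ BA ⇒ bBaA ⇒ bbBaaA ⇒ bbacaaA ⇒ bbacaabc

yes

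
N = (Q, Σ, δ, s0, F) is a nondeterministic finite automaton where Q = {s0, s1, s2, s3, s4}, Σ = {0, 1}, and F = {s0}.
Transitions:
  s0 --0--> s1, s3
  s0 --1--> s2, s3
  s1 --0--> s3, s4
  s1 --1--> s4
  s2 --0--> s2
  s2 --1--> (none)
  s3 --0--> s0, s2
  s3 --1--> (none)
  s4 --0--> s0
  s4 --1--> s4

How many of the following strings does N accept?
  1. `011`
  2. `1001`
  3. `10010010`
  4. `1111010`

`011`: rejected
`1001`: rejected
`10010010`: accepted
`1111010`: rejected

1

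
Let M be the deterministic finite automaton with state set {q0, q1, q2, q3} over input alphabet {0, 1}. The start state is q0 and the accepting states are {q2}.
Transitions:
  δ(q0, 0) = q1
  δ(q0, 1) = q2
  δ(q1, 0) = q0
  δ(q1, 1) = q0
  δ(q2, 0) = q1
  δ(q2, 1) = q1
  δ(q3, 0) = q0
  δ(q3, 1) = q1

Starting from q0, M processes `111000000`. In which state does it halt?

q0 --1--> q2
q2 --1--> q1
q1 --1--> q0
q0 --0--> q1
q1 --0--> q0
q0 --0--> q1
q1 --0--> q0
q0 --0--> q1
q1 --0--> q0

q0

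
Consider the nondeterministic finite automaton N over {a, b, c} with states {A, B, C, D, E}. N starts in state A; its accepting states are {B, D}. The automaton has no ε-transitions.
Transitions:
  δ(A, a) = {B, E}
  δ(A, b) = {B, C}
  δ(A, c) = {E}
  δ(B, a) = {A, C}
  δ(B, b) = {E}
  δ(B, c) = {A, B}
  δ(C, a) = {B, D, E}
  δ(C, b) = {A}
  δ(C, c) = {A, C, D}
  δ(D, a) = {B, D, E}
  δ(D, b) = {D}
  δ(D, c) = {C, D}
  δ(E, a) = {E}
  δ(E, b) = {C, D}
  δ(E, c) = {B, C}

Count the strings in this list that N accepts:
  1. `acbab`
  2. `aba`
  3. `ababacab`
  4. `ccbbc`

4

`acbab`: accepted
`aba`: accepted
`ababacab`: accepted
`ccbbc`: accepted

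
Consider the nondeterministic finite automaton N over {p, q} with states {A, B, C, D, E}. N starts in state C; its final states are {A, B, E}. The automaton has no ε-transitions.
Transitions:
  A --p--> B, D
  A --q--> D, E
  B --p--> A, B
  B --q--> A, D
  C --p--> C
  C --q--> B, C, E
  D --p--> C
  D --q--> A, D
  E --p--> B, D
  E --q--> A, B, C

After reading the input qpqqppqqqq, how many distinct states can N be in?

Start: {C}
read q: {B, C, E}
read p: {A, B, C, D}
read q: {A, B, C, D, E}
read q: {A, B, C, D, E}
read p: {A, B, C, D}
read p: {A, B, C, D}
read q: {A, B, C, D, E}
read q: {A, B, C, D, E}
read q: {A, B, C, D, E}
read q: {A, B, C, D, E}
Final reachable set {A, B, C, D, E} has 5 states.

5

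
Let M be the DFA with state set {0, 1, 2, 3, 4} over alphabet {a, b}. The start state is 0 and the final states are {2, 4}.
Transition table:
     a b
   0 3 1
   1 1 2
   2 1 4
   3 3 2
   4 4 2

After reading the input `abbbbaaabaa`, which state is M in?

1

0 --a--> 3
3 --b--> 2
2 --b--> 4
4 --b--> 2
2 --b--> 4
4 --a--> 4
4 --a--> 4
4 --a--> 4
4 --b--> 2
2 --a--> 1
1 --a--> 1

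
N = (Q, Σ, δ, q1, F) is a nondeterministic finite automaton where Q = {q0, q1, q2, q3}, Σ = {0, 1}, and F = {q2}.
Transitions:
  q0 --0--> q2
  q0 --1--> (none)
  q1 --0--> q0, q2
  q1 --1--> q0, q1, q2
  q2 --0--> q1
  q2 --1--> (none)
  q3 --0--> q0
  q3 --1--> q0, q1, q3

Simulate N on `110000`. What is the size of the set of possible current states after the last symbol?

Start: {q1}
read 1: {q0, q1, q2}
read 1: {q0, q1, q2}
read 0: {q0, q1, q2}
read 0: {q0, q1, q2}
read 0: {q0, q1, q2}
read 0: {q0, q1, q2}
Final reachable set {q0, q1, q2} has 3 states.

3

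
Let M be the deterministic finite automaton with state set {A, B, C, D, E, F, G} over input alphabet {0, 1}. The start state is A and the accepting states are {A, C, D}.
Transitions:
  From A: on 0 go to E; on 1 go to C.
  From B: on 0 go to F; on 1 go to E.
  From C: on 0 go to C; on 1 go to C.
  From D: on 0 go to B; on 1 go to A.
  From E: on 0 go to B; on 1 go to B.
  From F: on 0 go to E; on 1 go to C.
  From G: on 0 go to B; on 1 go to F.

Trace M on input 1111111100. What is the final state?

A --1--> C
C --1--> C
C --1--> C
C --1--> C
C --1--> C
C --1--> C
C --1--> C
C --1--> C
C --0--> C
C --0--> C

C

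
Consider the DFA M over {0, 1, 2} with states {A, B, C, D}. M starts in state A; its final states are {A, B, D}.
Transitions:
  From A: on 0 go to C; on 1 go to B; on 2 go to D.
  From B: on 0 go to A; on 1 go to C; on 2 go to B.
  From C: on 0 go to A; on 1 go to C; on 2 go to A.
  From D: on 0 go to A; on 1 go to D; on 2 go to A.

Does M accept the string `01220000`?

A --0--> C
C --1--> C
C --2--> A
A --2--> D
D --0--> A
A --0--> C
C --0--> A
A --0--> C
End in state C, which is not an accepting state.

rejected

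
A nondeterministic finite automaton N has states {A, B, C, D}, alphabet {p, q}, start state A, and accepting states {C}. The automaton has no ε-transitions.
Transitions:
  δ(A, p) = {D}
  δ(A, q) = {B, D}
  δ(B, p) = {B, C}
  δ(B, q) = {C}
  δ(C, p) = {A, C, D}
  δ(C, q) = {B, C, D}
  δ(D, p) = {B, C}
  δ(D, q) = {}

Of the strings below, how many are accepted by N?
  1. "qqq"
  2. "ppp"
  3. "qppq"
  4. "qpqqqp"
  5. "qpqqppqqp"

"qqq": accepted
"ppp": accepted
"qppq": accepted
"qpqqqp": accepted
"qpqqppqqp": accepted

5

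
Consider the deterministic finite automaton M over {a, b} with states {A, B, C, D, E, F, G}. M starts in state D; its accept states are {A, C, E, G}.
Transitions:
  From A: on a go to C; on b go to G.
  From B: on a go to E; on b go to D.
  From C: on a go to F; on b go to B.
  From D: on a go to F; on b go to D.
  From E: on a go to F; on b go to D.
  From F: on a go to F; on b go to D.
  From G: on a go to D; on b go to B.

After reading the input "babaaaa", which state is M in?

D --b--> D
D --a--> F
F --b--> D
D --a--> F
F --a--> F
F --a--> F
F --a--> F

F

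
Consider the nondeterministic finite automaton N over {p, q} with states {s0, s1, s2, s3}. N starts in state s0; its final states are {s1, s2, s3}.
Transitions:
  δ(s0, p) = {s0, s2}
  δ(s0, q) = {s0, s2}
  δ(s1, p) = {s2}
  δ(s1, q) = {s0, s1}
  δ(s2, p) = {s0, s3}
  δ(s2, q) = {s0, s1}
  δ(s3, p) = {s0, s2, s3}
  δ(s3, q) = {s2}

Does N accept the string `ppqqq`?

accepted

Start: {s0}
read p: {s0, s2}
read p: {s0, s2, s3}
read q: {s0, s1, s2}
read q: {s0, s1, s2}
read q: {s0, s1, s2}
Reachable ∩ accepting = {s1, s2} — nonempty.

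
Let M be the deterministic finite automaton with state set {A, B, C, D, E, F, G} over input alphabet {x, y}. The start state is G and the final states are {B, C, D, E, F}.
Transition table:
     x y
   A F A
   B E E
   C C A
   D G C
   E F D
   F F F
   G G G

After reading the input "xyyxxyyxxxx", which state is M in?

G --x--> G
G --y--> G
G --y--> G
G --x--> G
G --x--> G
G --y--> G
G --y--> G
G --x--> G
G --x--> G
G --x--> G
G --x--> G

G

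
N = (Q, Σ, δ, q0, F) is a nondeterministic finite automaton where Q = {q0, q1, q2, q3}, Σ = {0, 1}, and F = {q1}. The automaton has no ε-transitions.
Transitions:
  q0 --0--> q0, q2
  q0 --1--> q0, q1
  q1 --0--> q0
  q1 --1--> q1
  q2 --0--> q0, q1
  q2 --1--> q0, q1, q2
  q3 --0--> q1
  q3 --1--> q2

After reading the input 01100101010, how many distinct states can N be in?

3

Start: {q0}
read 0: {q0, q2}
read 1: {q0, q1, q2}
read 1: {q0, q1, q2}
read 0: {q0, q1, q2}
read 0: {q0, q1, q2}
read 1: {q0, q1, q2}
read 0: {q0, q1, q2}
read 1: {q0, q1, q2}
read 0: {q0, q1, q2}
read 1: {q0, q1, q2}
read 0: {q0, q1, q2}
Final reachable set {q0, q1, q2} has 3 states.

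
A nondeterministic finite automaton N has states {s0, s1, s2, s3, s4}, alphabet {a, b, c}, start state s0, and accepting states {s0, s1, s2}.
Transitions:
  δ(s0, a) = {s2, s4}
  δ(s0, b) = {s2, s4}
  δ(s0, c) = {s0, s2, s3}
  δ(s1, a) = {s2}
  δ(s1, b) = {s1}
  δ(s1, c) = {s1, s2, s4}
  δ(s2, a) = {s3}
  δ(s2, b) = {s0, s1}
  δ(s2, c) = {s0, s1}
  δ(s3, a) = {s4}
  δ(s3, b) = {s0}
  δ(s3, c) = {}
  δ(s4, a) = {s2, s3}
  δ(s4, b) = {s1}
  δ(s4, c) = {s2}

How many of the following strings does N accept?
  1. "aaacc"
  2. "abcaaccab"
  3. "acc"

"aaacc": accepted
"abcaaccab": accepted
"acc": accepted

3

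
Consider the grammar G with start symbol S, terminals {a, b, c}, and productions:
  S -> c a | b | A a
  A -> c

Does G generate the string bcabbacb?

no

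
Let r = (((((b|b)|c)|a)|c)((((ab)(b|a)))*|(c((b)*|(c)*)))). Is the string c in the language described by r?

Split as c·ε: ((((b|b)|c)|a)|c) matches c and ((((ab)(b|a)))*|(c((b)*|(c)*))) matches ε.

yes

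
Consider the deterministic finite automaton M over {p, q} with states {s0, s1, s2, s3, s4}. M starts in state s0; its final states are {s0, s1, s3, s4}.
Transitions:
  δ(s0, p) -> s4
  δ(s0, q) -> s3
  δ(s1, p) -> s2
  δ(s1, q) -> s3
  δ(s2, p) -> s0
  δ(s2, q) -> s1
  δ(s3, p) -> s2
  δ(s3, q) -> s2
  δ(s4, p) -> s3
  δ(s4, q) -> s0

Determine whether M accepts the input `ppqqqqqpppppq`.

s0 --p--> s4
s4 --p--> s3
s3 --q--> s2
s2 --q--> s1
s1 --q--> s3
s3 --q--> s2
s2 --q--> s1
s1 --p--> s2
s2 --p--> s0
s0 --p--> s4
s4 --p--> s3
s3 --p--> s2
s2 --q--> s1
End in state s1, which is an accepting state.

accepted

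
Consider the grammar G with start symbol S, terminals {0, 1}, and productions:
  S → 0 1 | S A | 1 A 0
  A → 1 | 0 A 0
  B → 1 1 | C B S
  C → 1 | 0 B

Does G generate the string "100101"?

no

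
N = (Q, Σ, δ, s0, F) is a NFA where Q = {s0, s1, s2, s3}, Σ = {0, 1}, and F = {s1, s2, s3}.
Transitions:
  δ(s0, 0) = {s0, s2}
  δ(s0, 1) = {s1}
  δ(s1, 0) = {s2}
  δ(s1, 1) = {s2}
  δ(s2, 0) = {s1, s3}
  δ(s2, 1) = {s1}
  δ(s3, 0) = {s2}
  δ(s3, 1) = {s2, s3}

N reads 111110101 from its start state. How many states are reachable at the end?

1

Start: {s0}
read 1: {s1}
read 1: {s2}
read 1: {s1}
read 1: {s2}
read 1: {s1}
read 0: {s2}
read 1: {s1}
read 0: {s2}
read 1: {s1}
Final reachable set {s1} has 1 state.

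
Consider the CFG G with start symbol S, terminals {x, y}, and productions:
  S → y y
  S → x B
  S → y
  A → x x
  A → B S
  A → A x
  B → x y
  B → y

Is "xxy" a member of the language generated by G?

S ⇒ xB ⇒ xxy

yes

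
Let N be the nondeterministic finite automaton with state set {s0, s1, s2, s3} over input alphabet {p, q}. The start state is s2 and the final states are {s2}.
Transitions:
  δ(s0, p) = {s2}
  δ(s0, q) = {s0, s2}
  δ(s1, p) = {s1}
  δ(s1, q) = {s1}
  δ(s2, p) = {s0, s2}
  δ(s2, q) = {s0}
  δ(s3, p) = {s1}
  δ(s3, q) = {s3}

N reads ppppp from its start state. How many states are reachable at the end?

2

Start: {s2}
read p: {s0, s2}
read p: {s0, s2}
read p: {s0, s2}
read p: {s0, s2}
read p: {s0, s2}
Final reachable set {s0, s2} has 2 states.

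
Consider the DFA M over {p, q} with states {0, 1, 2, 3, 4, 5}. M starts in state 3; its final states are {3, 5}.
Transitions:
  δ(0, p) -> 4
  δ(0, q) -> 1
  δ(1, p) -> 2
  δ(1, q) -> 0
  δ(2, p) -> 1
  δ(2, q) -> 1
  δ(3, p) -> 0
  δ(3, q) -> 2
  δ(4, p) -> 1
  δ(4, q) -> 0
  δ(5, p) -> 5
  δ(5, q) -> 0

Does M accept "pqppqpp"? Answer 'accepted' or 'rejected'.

rejected

3 --p--> 0
0 --q--> 1
1 --p--> 2
2 --p--> 1
1 --q--> 0
0 --p--> 4
4 --p--> 1
End in state 1, which is not an accepting state.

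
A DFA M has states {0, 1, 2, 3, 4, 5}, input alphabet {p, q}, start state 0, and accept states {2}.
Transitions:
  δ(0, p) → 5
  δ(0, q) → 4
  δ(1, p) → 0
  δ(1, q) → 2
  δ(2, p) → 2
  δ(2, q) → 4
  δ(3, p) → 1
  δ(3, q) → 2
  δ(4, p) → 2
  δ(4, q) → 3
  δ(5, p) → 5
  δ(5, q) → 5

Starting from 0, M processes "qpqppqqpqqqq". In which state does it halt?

0 --q--> 4
4 --p--> 2
2 --q--> 4
4 --p--> 2
2 --p--> 2
2 --q--> 4
4 --q--> 3
3 --p--> 1
1 --q--> 2
2 --q--> 4
4 --q--> 3
3 --q--> 2

2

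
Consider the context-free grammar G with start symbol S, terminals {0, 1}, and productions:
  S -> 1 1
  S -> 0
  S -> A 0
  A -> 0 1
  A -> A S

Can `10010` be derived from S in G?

no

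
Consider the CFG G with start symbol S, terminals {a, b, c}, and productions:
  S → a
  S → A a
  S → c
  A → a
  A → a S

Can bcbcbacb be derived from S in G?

no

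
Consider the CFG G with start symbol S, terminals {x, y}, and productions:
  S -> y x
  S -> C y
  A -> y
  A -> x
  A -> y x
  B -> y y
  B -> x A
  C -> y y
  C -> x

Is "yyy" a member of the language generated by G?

yes

S ⇒ Cy ⇒ yyy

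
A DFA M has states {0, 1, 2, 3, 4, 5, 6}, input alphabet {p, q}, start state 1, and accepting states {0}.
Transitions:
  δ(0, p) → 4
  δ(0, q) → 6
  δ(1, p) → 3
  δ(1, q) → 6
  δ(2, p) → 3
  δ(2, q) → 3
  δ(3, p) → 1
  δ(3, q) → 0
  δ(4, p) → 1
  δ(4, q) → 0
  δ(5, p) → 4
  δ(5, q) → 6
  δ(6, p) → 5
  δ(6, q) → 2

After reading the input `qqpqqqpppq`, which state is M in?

0

1 --q--> 6
6 --q--> 2
2 --p--> 3
3 --q--> 0
0 --q--> 6
6 --q--> 2
2 --p--> 3
3 --p--> 1
1 --p--> 3
3 --q--> 0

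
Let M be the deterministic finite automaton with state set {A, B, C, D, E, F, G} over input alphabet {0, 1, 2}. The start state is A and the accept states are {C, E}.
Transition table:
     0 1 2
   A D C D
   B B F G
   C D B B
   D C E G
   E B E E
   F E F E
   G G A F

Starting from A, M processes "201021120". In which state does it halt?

A --2--> D
D --0--> C
C --1--> B
B --0--> B
B --2--> G
G --1--> A
A --1--> C
C --2--> B
B --0--> B

B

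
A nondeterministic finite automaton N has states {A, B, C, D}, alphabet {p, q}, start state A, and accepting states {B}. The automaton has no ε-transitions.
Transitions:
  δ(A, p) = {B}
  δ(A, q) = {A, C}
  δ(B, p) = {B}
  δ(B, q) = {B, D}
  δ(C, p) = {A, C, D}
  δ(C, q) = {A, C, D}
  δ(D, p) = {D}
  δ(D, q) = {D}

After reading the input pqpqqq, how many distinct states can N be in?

2

Start: {A}
read p: {B}
read q: {B, D}
read p: {B, D}
read q: {B, D}
read q: {B, D}
read q: {B, D}
Final reachable set {B, D} has 2 states.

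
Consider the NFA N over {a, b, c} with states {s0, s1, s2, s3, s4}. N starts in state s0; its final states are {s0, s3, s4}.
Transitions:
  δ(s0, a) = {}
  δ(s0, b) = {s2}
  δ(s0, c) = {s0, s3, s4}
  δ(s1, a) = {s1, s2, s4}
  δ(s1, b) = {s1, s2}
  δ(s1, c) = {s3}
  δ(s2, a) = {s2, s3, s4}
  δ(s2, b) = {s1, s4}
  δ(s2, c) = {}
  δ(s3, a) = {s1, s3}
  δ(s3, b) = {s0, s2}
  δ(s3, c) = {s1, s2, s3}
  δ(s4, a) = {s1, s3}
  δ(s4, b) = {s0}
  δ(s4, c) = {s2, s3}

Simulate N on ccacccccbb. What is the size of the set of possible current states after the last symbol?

4

Start: {s0}
read c: {s0, s3, s4}
read c: {s0, s1, s2, s3, s4}
read a: {s1, s2, s3, s4}
read c: {s1, s2, s3}
read c: {s1, s2, s3}
read c: {s1, s2, s3}
read c: {s1, s2, s3}
read c: {s1, s2, s3}
read b: {s0, s1, s2, s4}
read b: {s0, s1, s2, s4}
Final reachable set {s0, s1, s2, s4} has 4 states.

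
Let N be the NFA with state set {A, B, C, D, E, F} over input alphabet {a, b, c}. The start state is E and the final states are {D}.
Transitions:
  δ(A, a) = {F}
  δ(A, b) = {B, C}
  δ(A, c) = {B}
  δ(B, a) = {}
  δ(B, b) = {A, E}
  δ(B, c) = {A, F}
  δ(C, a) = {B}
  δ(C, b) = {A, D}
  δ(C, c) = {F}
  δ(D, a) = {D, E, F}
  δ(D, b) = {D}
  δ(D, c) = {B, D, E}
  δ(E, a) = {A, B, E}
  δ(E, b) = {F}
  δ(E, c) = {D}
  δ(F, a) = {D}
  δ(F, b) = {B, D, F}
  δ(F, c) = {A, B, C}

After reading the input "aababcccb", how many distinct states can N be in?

Start: {E}
read a: {A, B, E}
read a: {A, B, E, F}
read b: {A, B, C, D, E, F}
read a: {A, B, D, E, F}
read b: {A, B, C, D, E, F}
read c: {A, B, C, D, E, F}
read c: {A, B, C, D, E, F}
read c: {A, B, C, D, E, F}
read b: {A, B, C, D, E, F}
Final reachable set {A, B, C, D, E, F} has 6 states.

6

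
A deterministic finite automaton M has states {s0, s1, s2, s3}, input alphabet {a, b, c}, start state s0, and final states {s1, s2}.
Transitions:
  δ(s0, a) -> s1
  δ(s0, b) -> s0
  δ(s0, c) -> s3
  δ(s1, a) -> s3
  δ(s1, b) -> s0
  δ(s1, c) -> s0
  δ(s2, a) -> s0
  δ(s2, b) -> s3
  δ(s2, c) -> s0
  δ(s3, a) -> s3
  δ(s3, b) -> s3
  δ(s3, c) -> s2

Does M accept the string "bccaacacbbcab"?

s0 --b--> s0
s0 --c--> s3
s3 --c--> s2
s2 --a--> s0
s0 --a--> s1
s1 --c--> s0
s0 --a--> s1
s1 --c--> s0
s0 --b--> s0
s0 --b--> s0
s0 --c--> s3
s3 --a--> s3
s3 --b--> s3
End in state s3, which is not an accepting state.

rejected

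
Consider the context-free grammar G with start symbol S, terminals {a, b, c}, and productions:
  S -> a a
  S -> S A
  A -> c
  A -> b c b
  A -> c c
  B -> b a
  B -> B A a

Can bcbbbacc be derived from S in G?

no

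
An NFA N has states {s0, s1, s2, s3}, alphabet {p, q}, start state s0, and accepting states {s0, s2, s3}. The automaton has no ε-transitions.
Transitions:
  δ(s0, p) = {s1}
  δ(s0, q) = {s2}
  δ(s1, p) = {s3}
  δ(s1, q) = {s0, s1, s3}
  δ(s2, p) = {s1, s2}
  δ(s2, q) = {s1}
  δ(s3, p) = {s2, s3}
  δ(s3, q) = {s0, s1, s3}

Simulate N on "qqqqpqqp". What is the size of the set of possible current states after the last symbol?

Start: {s0}
read q: {s2}
read q: {s1}
read q: {s0, s1, s3}
read q: {s0, s1, s2, s3}
read p: {s1, s2, s3}
read q: {s0, s1, s3}
read q: {s0, s1, s2, s3}
read p: {s1, s2, s3}
Final reachable set {s1, s2, s3} has 3 states.

3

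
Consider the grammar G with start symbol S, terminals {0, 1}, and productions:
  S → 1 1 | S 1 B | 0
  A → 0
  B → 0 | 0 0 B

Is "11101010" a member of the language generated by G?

S ⇒ S1B ⇒ S1B1B ⇒ S1B1B1B ⇒ 111B1B1B ⇒ 11101B1B ⇒ 1110101B ⇒ 11101010

yes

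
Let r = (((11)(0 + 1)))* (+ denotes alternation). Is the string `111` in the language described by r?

yes

Split into 1 piece 111; each matches ((11)(0+1)).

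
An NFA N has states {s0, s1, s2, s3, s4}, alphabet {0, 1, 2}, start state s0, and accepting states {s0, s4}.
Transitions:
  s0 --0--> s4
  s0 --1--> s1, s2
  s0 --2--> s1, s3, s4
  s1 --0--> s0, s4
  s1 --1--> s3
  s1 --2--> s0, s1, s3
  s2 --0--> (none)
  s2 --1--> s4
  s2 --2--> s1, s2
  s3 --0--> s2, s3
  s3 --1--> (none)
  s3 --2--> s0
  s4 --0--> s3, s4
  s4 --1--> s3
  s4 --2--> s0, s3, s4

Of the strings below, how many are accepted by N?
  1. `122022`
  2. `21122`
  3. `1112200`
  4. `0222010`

`122022`: accepted
`21122`: rejected
`1112200`: accepted
`0222010`: accepted

3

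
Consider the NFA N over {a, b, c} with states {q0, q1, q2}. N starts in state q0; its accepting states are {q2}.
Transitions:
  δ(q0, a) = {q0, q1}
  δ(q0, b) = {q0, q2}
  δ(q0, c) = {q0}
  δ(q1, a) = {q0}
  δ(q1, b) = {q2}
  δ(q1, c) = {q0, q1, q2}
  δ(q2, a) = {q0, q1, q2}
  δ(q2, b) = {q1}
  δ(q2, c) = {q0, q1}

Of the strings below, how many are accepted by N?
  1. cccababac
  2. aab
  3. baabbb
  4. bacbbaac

4

cccababac: accepted
aab: accepted
baabbb: accepted
bacbbaac: accepted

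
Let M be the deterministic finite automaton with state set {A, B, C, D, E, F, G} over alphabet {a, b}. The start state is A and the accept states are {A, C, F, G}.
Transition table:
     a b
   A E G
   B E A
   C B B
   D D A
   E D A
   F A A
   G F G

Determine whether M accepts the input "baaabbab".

A --b--> G
G --a--> F
F --a--> A
A --a--> E
E --b--> A
A --b--> G
G --a--> F
F --b--> A
End in state A, which is an accepting state.

accepted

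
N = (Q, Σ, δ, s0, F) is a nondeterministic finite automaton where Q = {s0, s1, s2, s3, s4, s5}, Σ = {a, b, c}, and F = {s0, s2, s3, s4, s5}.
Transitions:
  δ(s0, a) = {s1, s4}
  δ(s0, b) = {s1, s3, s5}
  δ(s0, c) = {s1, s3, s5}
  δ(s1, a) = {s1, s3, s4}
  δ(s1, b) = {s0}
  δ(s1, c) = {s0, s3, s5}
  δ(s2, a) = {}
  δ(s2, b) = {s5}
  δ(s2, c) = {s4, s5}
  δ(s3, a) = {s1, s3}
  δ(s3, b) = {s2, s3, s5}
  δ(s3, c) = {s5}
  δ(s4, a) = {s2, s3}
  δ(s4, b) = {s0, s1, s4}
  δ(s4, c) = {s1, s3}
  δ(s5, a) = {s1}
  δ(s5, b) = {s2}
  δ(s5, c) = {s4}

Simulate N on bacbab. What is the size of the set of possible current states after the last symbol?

6

Start: {s0}
read b: {s1, s3, s5}
read a: {s1, s3, s4}
read c: {s0, s1, s3, s5}
read b: {s0, s1, s2, s3, s5}
read a: {s1, s3, s4}
read b: {s0, s1, s2, s3, s4, s5}
Final reachable set {s0, s1, s2, s3, s4, s5} has 6 states.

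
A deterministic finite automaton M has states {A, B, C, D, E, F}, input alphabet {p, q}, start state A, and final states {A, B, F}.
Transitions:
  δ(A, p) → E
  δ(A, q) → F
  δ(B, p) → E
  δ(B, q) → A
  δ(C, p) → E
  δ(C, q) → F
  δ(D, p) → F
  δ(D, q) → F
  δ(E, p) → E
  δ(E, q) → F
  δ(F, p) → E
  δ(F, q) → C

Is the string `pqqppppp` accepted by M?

rejected

A --p--> E
E --q--> F
F --q--> C
C --p--> E
E --p--> E
E --p--> E
E --p--> E
E --p--> E
End in state E, which is not an accepting state.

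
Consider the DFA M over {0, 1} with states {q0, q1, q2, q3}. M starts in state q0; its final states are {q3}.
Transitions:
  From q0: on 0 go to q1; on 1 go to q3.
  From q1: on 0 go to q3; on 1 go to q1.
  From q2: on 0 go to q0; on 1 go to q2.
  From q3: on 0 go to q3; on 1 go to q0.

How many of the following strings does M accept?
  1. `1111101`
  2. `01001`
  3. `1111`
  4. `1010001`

`1111101`: rejected
`01001`: rejected
`1111`: rejected
`1010001`: rejected

0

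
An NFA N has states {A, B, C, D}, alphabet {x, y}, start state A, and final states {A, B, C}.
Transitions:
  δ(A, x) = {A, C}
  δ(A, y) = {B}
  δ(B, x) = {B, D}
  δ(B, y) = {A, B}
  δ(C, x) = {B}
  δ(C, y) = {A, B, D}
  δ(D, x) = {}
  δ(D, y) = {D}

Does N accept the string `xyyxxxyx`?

Start: {A}
read x: {A, C}
read y: {A, B, D}
read y: {A, B, D}
read x: {A, B, C, D}
read x: {A, B, C, D}
read x: {A, B, C, D}
read y: {A, B, D}
read x: {A, B, C, D}
Reachable ∩ accepting = {A, B, C} — nonempty.

accepted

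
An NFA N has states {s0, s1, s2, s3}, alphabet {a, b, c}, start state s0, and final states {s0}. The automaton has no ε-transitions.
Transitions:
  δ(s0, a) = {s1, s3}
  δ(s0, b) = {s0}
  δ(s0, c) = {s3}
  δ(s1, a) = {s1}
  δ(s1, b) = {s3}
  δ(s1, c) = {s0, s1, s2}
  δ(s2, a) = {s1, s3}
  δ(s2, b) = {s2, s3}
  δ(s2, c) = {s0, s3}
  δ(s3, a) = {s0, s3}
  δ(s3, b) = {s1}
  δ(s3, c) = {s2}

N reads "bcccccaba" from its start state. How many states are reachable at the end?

Start: {s0}
read b: {s0}
read c: {s3}
read c: {s2}
read c: {s0, s3}
read c: {s2, s3}
read c: {s0, s2, s3}
read a: {s0, s1, s3}
read b: {s0, s1, s3}
read a: {s0, s1, s3}
Final reachable set {s0, s1, s3} has 3 states.

3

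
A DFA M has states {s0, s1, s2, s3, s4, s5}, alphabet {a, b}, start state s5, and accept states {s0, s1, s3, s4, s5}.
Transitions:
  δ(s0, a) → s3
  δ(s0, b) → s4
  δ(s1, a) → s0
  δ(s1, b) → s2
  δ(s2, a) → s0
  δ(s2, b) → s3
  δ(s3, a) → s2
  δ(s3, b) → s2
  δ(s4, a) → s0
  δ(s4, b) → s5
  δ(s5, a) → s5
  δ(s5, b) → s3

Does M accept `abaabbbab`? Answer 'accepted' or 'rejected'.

s5 --a--> s5
s5 --b--> s3
s3 --a--> s2
s2 --a--> s0
s0 --b--> s4
s4 --b--> s5
s5 --b--> s3
s3 --a--> s2
s2 --b--> s3
End in state s3, which is an accepting state.

accepted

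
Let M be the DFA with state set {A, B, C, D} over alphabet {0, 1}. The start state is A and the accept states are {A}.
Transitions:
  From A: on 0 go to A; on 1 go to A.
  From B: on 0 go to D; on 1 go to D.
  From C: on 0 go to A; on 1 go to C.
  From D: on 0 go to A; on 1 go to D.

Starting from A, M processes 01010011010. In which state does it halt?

A

A --0--> A
A --1--> A
A --0--> A
A --1--> A
A --0--> A
A --0--> A
A --1--> A
A --1--> A
A --0--> A
A --1--> A
A --0--> A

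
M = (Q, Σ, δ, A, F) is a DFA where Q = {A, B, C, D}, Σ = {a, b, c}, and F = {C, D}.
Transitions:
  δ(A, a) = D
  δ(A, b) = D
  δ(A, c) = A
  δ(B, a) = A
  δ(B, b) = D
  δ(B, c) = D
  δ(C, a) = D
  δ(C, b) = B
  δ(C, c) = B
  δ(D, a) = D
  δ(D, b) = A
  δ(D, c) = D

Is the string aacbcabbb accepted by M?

rejected

A --a--> D
D --a--> D
D --c--> D
D --b--> A
A --c--> A
A --a--> D
D --b--> A
A --b--> D
D --b--> A
End in state A, which is not an accepting state.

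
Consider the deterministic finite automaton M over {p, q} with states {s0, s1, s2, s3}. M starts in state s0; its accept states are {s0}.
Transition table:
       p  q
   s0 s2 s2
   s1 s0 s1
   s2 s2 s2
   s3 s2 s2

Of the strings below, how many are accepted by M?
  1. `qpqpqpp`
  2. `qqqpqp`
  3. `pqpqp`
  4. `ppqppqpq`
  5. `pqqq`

0

`qpqpqpp`: rejected
`qqqpqp`: rejected
`pqpqp`: rejected
`ppqppqpq`: rejected
`pqqq`: rejected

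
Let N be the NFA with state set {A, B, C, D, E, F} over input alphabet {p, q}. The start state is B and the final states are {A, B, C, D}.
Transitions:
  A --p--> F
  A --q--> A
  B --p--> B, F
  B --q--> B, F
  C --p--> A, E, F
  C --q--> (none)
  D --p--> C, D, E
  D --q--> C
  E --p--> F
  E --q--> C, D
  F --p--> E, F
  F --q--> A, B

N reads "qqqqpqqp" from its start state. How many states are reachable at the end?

4

Start: {B}
read q: {B, F}
read q: {A, B, F}
read q: {A, B, F}
read q: {A, B, F}
read p: {B, E, F}
read q: {A, B, C, D, F}
read q: {A, B, C, F}
read p: {A, B, E, F}
Final reachable set {A, B, E, F} has 4 states.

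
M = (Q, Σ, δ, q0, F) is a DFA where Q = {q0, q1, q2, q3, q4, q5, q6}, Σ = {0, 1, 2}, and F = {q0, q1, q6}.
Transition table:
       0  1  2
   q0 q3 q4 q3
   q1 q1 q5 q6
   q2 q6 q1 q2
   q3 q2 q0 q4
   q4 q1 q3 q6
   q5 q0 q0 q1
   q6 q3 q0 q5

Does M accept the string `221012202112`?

q0 --2--> q3
q3 --2--> q4
q4 --1--> q3
q3 --0--> q2
q2 --1--> q1
q1 --2--> q6
q6 --2--> q5
q5 --0--> q0
q0 --2--> q3
q3 --1--> q0
q0 --1--> q4
q4 --2--> q6
End in state q6, which is an accepting state.

accepted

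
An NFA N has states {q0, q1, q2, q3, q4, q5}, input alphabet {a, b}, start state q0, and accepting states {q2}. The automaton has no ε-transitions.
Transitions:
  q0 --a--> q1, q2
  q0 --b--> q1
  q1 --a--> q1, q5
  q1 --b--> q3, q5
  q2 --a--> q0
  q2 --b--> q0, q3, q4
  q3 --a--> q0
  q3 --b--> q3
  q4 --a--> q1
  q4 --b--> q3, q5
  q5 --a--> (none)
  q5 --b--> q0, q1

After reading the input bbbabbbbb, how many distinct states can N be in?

4

Start: {q0}
read b: {q1}
read b: {q3, q5}
read b: {q0, q1, q3}
read a: {q0, q1, q2, q5}
read b: {q0, q1, q3, q4, q5}
read b: {q0, q1, q3, q5}
read b: {q0, q1, q3, q5}
read b: {q0, q1, q3, q5}
read b: {q0, q1, q3, q5}
Final reachable set {q0, q1, q3, q5} has 4 states.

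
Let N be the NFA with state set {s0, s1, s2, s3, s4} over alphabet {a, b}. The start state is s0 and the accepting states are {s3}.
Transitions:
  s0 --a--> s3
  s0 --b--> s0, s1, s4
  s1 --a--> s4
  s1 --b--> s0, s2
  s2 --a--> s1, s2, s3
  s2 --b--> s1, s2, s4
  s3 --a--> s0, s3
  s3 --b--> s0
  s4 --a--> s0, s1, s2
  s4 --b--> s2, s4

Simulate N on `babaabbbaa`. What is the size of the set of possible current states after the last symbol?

5

Start: {s0}
read b: {s0, s1, s4}
read a: {s0, s1, s2, s3, s4}
read b: {s0, s1, s2, s4}
read a: {s0, s1, s2, s3, s4}
read a: {s0, s1, s2, s3, s4}
read b: {s0, s1, s2, s4}
read b: {s0, s1, s2, s4}
read b: {s0, s1, s2, s4}
read a: {s0, s1, s2, s3, s4}
read a: {s0, s1, s2, s3, s4}
Final reachable set {s0, s1, s2, s3, s4} has 5 states.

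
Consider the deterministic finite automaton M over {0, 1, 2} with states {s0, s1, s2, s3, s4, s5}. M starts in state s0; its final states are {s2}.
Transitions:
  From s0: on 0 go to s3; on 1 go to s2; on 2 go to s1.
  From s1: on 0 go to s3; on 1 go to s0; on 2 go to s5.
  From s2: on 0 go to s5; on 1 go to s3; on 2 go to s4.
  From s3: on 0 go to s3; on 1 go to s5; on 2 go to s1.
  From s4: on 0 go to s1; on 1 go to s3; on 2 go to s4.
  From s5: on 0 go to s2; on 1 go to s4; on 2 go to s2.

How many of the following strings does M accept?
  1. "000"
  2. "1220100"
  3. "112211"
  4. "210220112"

"000": rejected
"1220100": rejected
"112211": rejected
"210220112": accepted

1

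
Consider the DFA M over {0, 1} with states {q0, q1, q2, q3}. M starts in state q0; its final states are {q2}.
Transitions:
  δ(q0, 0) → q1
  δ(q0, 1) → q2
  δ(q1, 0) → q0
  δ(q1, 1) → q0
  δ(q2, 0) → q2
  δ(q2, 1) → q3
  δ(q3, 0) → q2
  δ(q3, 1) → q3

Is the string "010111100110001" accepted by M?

q0 --0--> q1
q1 --1--> q0
q0 --0--> q1
q1 --1--> q0
q0 --1--> q2
q2 --1--> q3
q3 --1--> q3
q3 --0--> q2
q2 --0--> q2
q2 --1--> q3
q3 --1--> q3
q3 --0--> q2
q2 --0--> q2
q2 --0--> q2
q2 --1--> q3
End in state q3, which is not an accepting state.

rejected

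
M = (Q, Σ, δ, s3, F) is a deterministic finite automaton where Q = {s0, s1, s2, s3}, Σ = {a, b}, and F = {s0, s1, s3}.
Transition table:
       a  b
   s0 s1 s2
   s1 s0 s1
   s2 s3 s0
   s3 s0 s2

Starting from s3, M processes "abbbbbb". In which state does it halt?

s0

s3 --a--> s0
s0 --b--> s2
s2 --b--> s0
s0 --b--> s2
s2 --b--> s0
s0 --b--> s2
s2 --b--> s0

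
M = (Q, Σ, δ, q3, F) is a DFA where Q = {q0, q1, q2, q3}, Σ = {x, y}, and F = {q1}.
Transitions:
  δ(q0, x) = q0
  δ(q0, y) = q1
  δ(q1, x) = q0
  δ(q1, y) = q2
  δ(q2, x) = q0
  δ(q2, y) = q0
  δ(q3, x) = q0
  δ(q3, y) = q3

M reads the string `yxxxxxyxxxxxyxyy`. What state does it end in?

q3 --y--> q3
q3 --x--> q0
q0 --x--> q0
q0 --x--> q0
q0 --x--> q0
q0 --x--> q0
q0 --y--> q1
q1 --x--> q0
q0 --x--> q0
q0 --x--> q0
q0 --x--> q0
q0 --x--> q0
q0 --y--> q1
q1 --x--> q0
q0 --y--> q1
q1 --y--> q2

q2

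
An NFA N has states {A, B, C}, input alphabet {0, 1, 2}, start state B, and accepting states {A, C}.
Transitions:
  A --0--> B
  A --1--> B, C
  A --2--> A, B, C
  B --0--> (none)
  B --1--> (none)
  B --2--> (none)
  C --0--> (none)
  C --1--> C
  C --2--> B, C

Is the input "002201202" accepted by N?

Start: {B}
read 0: {}
The reachable set is empty and stays empty for the remaining 8 symbols.
Reachable ∩ accepting = {} — empty.

rejected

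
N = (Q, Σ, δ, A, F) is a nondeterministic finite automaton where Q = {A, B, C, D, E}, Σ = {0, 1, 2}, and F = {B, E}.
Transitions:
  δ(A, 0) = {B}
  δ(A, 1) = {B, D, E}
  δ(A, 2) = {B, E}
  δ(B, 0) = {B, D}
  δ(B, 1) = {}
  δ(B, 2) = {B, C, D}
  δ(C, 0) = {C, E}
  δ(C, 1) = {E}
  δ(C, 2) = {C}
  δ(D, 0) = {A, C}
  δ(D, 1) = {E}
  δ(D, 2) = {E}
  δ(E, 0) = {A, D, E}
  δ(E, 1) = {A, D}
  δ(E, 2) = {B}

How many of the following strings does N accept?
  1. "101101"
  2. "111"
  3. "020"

"101101": accepted
"111": accepted
"020": accepted

3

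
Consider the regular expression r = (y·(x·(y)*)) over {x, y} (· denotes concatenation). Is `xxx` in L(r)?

No split of xxx into u·v has y matching u and (x·(y)*) matching v.

no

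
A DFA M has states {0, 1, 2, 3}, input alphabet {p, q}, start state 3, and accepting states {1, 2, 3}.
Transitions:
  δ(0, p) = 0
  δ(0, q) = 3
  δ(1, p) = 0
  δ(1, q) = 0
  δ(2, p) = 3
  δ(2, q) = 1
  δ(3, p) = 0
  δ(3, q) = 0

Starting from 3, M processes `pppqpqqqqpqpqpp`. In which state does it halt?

0

3 --p--> 0
0 --p--> 0
0 --p--> 0
0 --q--> 3
3 --p--> 0
0 --q--> 3
3 --q--> 0
0 --q--> 3
3 --q--> 0
0 --p--> 0
0 --q--> 3
3 --p--> 0
0 --q--> 3
3 --p--> 0
0 --p--> 0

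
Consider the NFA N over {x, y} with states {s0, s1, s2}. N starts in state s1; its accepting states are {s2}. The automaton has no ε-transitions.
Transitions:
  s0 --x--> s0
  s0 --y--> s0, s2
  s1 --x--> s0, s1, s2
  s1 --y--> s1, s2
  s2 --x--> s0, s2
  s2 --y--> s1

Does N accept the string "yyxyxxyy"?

accepted

Start: {s1}
read y: {s1, s2}
read y: {s1, s2}
read x: {s0, s1, s2}
read y: {s0, s1, s2}
read x: {s0, s1, s2}
read x: {s0, s1, s2}
read y: {s0, s1, s2}
read y: {s0, s1, s2}
Reachable ∩ accepting = {s2} — nonempty.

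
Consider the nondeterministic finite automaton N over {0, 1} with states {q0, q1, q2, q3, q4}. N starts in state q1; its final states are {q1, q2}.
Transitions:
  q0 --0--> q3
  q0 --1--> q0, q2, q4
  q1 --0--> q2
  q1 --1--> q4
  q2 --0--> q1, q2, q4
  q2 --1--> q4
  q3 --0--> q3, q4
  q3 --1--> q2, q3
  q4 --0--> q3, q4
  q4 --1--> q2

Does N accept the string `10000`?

rejected

Start: {q1}
read 1: {q4}
read 0: {q3, q4}
read 0: {q3, q4}
read 0: {q3, q4}
read 0: {q3, q4}
Reachable ∩ accepting = {} — empty.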